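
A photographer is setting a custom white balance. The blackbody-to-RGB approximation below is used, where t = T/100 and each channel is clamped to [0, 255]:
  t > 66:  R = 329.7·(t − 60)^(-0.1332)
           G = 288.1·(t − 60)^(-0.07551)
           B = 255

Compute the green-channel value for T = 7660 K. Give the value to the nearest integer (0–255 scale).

t = 7660/100 = 76.6; the t > 66 branch applies.
G = 288.1·(76.6 − 60)^(-0.07551) = 288.1·16.6^(-0.07551) = 288.1·0.80885 = 233.031.
Rounded: 233.

233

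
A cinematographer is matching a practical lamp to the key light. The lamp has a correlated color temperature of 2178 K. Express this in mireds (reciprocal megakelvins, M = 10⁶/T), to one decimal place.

M = 10⁶ / 2178 = 459.137 → 459.1 mireds.

459.1 mireds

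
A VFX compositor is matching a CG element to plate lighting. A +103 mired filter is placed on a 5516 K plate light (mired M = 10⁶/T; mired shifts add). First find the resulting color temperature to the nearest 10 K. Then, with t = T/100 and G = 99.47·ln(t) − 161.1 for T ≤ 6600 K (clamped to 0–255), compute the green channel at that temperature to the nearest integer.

M_in = 10⁶/5516 = 181.29; M_out = 181.29 + (+103) = 284.29.
T_out = 10⁶/284.29 = 3517.5 K → 3520 K; t = 35.2.
G = 99.47·ln 35.2 − 161.1 = 99.47·3.5610 − 161.1 = 193.117.
Rounded: 193.

193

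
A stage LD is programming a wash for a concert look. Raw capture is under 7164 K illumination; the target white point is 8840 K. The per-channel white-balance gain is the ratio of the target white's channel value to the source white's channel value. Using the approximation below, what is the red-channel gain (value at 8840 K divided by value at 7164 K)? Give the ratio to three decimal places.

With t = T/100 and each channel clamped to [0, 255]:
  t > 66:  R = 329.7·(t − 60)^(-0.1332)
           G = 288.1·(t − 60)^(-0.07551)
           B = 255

At 7164 K (t = 71.64):
  R = 329.7·(71.64 − 60)^(-0.1332) = 329.7·11.64^(-0.1332) = 329.7·0.72113 = 237.757.
At 8840 K (t = 88.4):
  R = 329.7·(88.4 − 60)^(-0.1332) = 329.7·28.4^(-0.1332) = 329.7·0.64035 = 211.124.
Gain = 211.124 / 237.757 = 0.8880 → 0.888.

0.888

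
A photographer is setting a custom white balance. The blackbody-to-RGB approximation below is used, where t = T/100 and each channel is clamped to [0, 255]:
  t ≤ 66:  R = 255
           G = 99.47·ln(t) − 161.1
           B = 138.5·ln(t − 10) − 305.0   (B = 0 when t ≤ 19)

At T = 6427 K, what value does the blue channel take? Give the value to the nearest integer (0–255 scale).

t = 6427/100 = 64.27; the t ≤ 66 branch applies.
B = 138.5·ln(64.27 − 10) − 305.0 = 138.5·ln 54.27 − 305.0 = 138.5·3.9940 − 305.0 = 248.165.
Rounded: 248.

248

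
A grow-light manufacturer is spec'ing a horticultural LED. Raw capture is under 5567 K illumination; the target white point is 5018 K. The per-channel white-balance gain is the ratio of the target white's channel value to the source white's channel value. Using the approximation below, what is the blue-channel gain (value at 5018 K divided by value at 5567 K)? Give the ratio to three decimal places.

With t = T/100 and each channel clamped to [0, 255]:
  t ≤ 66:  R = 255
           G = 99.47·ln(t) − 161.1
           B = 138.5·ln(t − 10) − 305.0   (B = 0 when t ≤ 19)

At 5567 K (t = 55.67):
  B = 138.5·ln(55.67 − 10) − 305.0 = 138.5·ln 45.67 − 305.0 = 138.5·3.8214 − 305.0 = 224.270.
At 5018 K (t = 50.18):
  B = 138.5·ln(50.18 − 10) − 305.0 = 138.5·ln 40.18 − 305.0 = 138.5·3.6934 − 305.0 = 206.532.
Gain = 206.532 / 224.270 = 0.9209 → 0.921.

0.921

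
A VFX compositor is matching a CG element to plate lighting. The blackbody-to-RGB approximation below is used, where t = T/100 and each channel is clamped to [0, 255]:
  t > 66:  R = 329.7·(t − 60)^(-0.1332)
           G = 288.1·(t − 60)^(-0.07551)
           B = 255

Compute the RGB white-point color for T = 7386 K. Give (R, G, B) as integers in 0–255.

(232, 236, 255)

t = 7386/100 = 73.86; the t > 66 branch applies.
R = 329.7·(73.86 − 60)^(-0.1332) = 329.7·13.86^(-0.1332) = 329.7·0.70456 = 232.293.
G = 288.1·(73.86 − 60)^(-0.07551) = 288.1·13.86^(-0.07551) = 288.1·0.81995 = 236.227.
B = 255 by definition for t > 66.
Rounded: (232, 236, 255).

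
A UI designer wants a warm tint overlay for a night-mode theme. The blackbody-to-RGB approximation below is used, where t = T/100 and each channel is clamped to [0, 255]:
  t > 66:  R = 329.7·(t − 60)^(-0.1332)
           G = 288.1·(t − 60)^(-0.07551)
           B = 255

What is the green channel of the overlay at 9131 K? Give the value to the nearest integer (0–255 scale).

t = 9131/100 = 91.31; the t > 66 branch applies.
G = 288.1·(91.31 − 60)^(-0.07551) = 288.1·31.31^(-0.07551) = 288.1·0.77101 = 222.128.
Rounded: 222.

222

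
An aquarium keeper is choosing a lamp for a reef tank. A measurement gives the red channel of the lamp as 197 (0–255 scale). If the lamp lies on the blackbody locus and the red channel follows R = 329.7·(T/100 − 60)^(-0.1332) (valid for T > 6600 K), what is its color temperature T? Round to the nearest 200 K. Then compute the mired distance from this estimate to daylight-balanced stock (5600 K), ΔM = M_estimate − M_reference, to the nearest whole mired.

(t − 60)^(-0.1332) = 197/329.7 = 0.59751.
t − 60 = 0.59751^(1/-0.1332) = 0.59751^(-7.508) = 47.761, so t = 107.761.
T = 100·t = 10776 K → 10800 K to the nearest 200 K.
M_estimate = 10⁶/10800 = 92.59; M_reference = 10⁶/5600 = 178.57.
ΔM = 92.59 − 178.57 = -85.98 → -86 mireds.

-86 mireds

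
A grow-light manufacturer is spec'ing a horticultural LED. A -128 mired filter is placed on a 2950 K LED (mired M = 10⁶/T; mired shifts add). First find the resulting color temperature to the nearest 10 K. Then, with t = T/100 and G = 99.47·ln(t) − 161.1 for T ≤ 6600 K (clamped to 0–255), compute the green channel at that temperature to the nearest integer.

M_in = 10⁶/2950 = 338.98; M_out = 338.98 + (-128) = 210.98.
T_out = 10⁶/210.98 = 4739.7 K → 4740 K; t = 47.4.
G = 99.47·ln 47.4 − 161.1 = 99.47·3.8586 − 161.1 = 222.717.
Rounded: 223.

223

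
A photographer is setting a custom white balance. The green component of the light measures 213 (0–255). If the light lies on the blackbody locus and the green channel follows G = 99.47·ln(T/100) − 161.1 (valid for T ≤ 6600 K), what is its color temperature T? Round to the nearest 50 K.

4300 K

ln t = (213 + 161.1) / 99.47 = 3.7609.
t = e^3.7609 = 42.989.
T = 100·t = 4299 K → 4300 K to the nearest 50 K.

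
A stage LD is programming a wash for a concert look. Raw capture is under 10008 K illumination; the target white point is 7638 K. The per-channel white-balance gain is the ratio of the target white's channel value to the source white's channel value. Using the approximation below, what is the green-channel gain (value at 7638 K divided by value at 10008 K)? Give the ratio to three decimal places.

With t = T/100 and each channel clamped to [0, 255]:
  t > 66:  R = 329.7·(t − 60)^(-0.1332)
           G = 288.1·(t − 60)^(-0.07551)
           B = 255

At 10008 K (t = 100.08):
  G = 288.1·(100.08 − 60)^(-0.07551) = 288.1·40.08^(-0.07551) = 288.1·0.75677 = 218.025.
At 7638 K (t = 76.38):
  G = 288.1·(76.38 − 60)^(-0.07551) = 288.1·16.38^(-0.07551) = 288.1·0.80967 = 233.265.
Gain = 233.265 / 218.025 = 1.0699 → 1.070.

1.070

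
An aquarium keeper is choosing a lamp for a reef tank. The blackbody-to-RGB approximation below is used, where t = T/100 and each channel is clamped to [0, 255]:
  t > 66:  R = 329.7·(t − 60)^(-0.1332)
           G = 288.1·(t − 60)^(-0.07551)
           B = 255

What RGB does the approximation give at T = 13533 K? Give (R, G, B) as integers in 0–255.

(185, 208, 255)

t = 13533/100 = 135.33; the t > 66 branch applies.
R = 329.7·(135.33 − 60)^(-0.1332) = 329.7·75.33^(-0.1332) = 329.7·0.56233 = 185.399.
G = 288.1·(135.33 − 60)^(-0.07551) = 288.1·75.33^(-0.07551) = 288.1·0.72156 = 207.880.
B = 255 by definition for t > 66.
Rounded: (185, 208, 255).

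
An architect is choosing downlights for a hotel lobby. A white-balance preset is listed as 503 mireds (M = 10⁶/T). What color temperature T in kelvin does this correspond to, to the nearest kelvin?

1988 K

T = 10⁶ / 503 = 1988.07 K → 1988 K.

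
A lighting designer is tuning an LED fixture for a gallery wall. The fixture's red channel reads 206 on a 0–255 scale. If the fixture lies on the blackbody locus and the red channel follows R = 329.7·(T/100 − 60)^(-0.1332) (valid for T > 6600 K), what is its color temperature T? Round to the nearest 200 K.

9400 K

(t − 60)^(-0.1332) = 206/329.7 = 0.62481.
t − 60 = 0.62481^(1/-0.1332) = 0.62481^(-7.508) = 34.152, so t = 94.152.
T = 100·t = 9415 K → 9400 K to the nearest 200 K.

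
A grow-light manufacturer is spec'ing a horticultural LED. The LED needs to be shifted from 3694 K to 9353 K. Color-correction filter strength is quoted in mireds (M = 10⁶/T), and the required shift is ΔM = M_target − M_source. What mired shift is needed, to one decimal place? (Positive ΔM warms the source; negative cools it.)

-163.8 mireds

M_source = 10⁶/3694 = 270.709; M_target = 10⁶/9353 = 106.918.
ΔM = 106.918 − 270.709 = -163.792 → -163.8 mireds, a cooling shift.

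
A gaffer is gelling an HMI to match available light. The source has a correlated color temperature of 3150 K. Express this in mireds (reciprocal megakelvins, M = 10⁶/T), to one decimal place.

317.5 mireds

M = 10⁶ / 3150 = 317.460 → 317.5 mireds.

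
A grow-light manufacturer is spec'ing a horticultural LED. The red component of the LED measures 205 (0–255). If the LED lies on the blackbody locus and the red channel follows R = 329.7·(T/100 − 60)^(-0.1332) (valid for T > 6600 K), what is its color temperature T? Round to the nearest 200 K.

9600 K

(t − 60)^(-0.1332) = 205/329.7 = 0.62178.
t − 60 = 0.62178^(1/-0.1332) = 0.62178^(-7.508) = 35.423, so t = 95.423.
T = 100·t = 9542 K → 9600 K to the nearest 200 K.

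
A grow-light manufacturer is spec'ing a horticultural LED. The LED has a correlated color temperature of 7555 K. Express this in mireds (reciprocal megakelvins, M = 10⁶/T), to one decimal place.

M = 10⁶ / 7555 = 132.363 → 132.4 mireds.

132.4 mireds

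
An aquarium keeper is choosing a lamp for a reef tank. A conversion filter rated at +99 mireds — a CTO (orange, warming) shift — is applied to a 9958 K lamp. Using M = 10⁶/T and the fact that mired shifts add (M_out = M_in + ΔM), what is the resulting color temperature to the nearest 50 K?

M_in = 10⁶/9958 = 100.42 mireds.
M_out = 100.42 + (+99) = 199.42 mireds.
T_out = 10⁶/199.42 = 5014.5 K → 5000 K.

5000 K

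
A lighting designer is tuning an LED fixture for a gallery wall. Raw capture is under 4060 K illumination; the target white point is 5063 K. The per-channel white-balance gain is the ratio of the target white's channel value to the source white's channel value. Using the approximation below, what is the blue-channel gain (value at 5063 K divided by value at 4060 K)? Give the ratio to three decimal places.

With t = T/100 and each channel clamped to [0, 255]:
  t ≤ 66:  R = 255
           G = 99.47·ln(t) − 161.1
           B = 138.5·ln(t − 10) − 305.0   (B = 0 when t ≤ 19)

At 4060 K (t = 40.6):
  B = 138.5·ln(40.6 − 10) − 305.0 = 138.5·ln 30.6 − 305.0 = 138.5·3.4210 − 305.0 = 168.809.
At 5063 K (t = 50.63):
  B = 138.5·ln(50.63 − 10) − 305.0 = 138.5·ln 40.63 − 305.0 = 138.5·3.7045 − 305.0 = 208.074.
Gain = 208.074 / 168.809 = 1.2326 → 1.233.

1.233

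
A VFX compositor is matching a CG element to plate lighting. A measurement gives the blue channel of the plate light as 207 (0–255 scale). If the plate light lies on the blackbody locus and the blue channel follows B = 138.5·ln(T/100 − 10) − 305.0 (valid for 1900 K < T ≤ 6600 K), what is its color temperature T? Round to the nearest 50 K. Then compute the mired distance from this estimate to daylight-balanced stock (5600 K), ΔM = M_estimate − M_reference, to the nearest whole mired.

+19 mireds

ln(t − 10) = (207 + 305.0) / 138.5 = 3.6968.
t − 10 = e^3.6968 = 40.316, so t = 50.316.
T = 100·t = 5032 K → 5050 K to the nearest 50 K.
M_estimate = 10⁶/5050 = 198.02; M_reference = 10⁶/5600 = 178.57.
ΔM = 198.02 − 178.57 = 19.45 → +19 mireds.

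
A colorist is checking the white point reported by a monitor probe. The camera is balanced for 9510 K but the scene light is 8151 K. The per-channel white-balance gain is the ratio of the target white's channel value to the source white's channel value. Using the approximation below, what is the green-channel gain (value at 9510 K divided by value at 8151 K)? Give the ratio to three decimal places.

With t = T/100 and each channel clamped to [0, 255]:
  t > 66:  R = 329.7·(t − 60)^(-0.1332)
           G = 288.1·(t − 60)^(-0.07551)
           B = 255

0.964

At 8151 K (t = 81.51):
  G = 288.1·(81.51 − 60)^(-0.07551) = 288.1·21.51^(-0.07551) = 288.1·0.79318 = 228.515.
At 9510 K (t = 95.1):
  G = 288.1·(95.1 − 60)^(-0.07551) = 288.1·35.1^(-0.07551) = 288.1·0.76439 = 220.220.
Gain = 220.220 / 228.515 = 0.9637 → 0.964.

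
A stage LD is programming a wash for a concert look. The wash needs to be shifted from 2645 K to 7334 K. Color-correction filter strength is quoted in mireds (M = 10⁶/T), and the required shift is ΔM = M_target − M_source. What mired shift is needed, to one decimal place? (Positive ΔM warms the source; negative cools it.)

M_source = 10⁶/2645 = 378.072; M_target = 10⁶/7334 = 136.351.
ΔM = 136.351 − 378.072 = -241.721 → -241.7 mireds, a cooling shift.

-241.7 mireds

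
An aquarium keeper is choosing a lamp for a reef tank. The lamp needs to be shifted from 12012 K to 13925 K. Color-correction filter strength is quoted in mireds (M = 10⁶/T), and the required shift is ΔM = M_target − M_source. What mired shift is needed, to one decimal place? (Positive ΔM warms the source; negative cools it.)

M_source = 10⁶/12012 = 83.250; M_target = 10⁶/13925 = 71.813.
ΔM = 71.813 − 83.250 = -11.437 → -11.4 mireds, a cooling shift.

-11.4 mireds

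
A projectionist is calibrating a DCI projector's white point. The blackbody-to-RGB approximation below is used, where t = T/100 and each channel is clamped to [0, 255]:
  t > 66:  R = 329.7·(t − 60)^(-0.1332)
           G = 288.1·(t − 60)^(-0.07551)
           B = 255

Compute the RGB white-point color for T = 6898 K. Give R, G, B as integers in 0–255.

R=246, G=244, B=255

t = 6898/100 = 68.98; the t > 66 branch applies.
R = 329.7·(68.98 − 60)^(-0.1332) = 329.7·8.98^(-0.1332) = 329.7·0.74649 = 246.118.
G = 288.1·(68.98 − 60)^(-0.07551) = 288.1·8.98^(-0.07551) = 288.1·0.84726 = 244.096.
B = 255 by definition for t > 66.
Rounded: (246, 244, 255).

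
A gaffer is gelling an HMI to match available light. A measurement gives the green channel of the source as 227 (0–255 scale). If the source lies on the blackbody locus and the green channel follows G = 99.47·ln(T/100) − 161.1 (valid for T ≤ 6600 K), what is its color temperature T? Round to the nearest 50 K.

ln t = (227 + 161.1) / 99.47 = 3.9017.
t = e^3.9017 = 49.485.
T = 100·t = 4949 K → 4950 K to the nearest 50 K.

4950 K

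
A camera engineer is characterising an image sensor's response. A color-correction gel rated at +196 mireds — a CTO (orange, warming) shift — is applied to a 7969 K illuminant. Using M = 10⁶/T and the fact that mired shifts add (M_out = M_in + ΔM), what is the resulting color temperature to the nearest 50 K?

3100 K

M_in = 10⁶/7969 = 125.49 mireds.
M_out = 125.49 + (+196) = 321.49 mireds.
T_out = 10⁶/321.49 = 3110.6 K → 3100 K.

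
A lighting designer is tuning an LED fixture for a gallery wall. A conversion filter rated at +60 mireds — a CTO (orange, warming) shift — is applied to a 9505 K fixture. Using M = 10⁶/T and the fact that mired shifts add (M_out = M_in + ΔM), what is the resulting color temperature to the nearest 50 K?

6050 K

M_in = 10⁶/9505 = 105.21 mireds.
M_out = 105.21 + (+60) = 165.21 mireds.
T_out = 10⁶/165.21 = 6053.0 K → 6050 K.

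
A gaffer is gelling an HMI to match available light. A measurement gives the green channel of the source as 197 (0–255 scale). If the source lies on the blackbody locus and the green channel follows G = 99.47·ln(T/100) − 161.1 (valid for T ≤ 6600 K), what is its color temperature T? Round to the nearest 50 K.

ln t = (197 + 161.1) / 99.47 = 3.6001.
t = e^3.6001 = 36.601.
T = 100·t = 3660 K → 3650 K to the nearest 50 K.

3650 K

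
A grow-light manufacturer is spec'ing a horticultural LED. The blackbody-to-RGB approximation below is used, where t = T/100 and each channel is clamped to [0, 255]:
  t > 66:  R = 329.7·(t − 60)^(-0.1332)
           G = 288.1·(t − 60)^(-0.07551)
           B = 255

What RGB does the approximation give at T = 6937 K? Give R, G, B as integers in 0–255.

R=245, G=243, B=255

t = 6937/100 = 69.37; the t > 66 branch applies.
R = 329.7·(69.37 − 60)^(-0.1332) = 329.7·9.37^(-0.1332) = 329.7·0.74227 = 244.728.
G = 288.1·(69.37 − 60)^(-0.07551) = 288.1·9.37^(-0.07551) = 288.1·0.84455 = 243.314.
B = 255 by definition for t > 66.
Rounded: (245, 243, 255).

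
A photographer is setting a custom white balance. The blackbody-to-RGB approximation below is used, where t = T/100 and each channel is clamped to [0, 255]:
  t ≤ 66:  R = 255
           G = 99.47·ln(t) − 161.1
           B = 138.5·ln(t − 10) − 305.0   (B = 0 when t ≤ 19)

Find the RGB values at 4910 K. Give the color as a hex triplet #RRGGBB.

t = 4910/100 = 49.1; the t ≤ 66 branch applies.
R = 255 by definition for t ≤ 66.
G = 99.47·ln 49.1 − 161.1 = 99.47·3.8939 − 161.1 = 226.222.
B = 138.5·ln(49.1 − 10) − 305.0 = 138.5·ln 39.1 − 305.0 = 138.5·3.6661 − 305.0 = 202.758.
Rounded: (255, 226, 203).
In hex: #FFE2CB.

#FFE2CB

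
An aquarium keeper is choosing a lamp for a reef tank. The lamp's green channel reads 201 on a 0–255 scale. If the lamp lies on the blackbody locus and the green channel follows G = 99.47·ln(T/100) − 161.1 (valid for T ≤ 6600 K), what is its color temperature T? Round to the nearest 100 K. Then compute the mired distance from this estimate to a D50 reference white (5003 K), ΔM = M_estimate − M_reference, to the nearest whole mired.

ln t = (201 + 161.1) / 99.47 = 3.6403.
t = e^3.6403 = 38.103.
T = 100·t = 3810 K → 3800 K to the nearest 100 K.
M_estimate = 10⁶/3800 = 263.16; M_reference = 10⁶/5003 = 199.88.
ΔM = 263.16 − 199.88 = 63.28 → +63 mireds.

+63 mireds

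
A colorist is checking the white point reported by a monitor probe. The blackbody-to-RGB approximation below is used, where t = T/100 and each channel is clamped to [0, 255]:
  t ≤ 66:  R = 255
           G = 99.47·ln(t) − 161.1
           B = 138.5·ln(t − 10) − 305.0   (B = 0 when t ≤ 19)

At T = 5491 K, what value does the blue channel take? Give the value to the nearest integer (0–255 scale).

t = 5491/100 = 54.91; the t ≤ 66 branch applies.
B = 138.5·ln(54.91 − 10) − 305.0 = 138.5·ln 44.91 − 305.0 = 138.5·3.8047 − 305.0 = 221.945.
Rounded: 222.

222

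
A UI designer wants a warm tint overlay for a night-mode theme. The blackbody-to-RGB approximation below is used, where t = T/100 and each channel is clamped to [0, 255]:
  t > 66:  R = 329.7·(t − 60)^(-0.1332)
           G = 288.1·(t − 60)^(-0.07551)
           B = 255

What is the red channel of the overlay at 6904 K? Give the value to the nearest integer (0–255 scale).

t = 6904/100 = 69.04; the t > 66 branch applies.
R = 329.7·(69.04 − 60)^(-0.1332) = 329.7·9.04^(-0.1332) = 329.7·0.74583 = 245.899.
Rounded: 246.

246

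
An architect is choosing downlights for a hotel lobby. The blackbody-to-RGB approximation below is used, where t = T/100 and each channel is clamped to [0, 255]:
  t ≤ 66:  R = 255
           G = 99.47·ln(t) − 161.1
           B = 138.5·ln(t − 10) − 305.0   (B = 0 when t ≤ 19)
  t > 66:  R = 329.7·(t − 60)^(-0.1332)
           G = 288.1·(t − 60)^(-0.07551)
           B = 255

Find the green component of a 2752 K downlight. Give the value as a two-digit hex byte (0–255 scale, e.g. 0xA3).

t = 2752/100 = 27.52; the t ≤ 66 branch applies.
G = 99.47·ln 27.52 − 161.1 = 99.47·3.3149 − 161.1 = 168.634.
Rounded: 169; in hex, 0xA9.

0xA9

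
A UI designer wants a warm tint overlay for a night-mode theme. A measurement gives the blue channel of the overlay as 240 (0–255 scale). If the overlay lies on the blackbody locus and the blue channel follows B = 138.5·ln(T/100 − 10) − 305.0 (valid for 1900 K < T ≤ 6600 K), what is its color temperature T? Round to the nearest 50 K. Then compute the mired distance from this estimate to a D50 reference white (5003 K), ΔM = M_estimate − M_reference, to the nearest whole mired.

ln(t − 10) = (240 + 305.0) / 138.5 = 3.9350.
t − 10 = e^3.9350 = 51.163, so t = 61.163.
T = 100·t = 6116 K → 6100 K to the nearest 50 K.
M_estimate = 10⁶/6100 = 163.93; M_reference = 10⁶/5003 = 199.88.
ΔM = 163.93 − 199.88 = -35.95 → -36 mireds.

-36 mireds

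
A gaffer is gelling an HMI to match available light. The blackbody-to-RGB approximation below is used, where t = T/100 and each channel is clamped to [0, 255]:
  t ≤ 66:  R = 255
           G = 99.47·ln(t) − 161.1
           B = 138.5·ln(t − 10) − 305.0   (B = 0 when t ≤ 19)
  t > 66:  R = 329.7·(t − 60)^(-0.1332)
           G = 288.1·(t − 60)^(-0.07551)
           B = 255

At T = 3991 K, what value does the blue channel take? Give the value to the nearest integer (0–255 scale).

t = 3991/100 = 39.91; the t ≤ 66 branch applies.
B = 138.5·ln(39.91 − 10) − 305.0 = 138.5·ln 29.91 − 305.0 = 138.5·3.3982 − 305.0 = 165.650.
Rounded: 166.

166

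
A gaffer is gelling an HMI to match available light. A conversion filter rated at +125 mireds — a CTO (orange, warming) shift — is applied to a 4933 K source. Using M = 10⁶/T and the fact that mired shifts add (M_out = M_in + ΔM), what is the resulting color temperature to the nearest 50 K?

3050 K

M_in = 10⁶/4933 = 202.72 mireds.
M_out = 202.72 + (+125) = 327.72 mireds.
T_out = 10⁶/327.72 = 3051.4 K → 3050 K.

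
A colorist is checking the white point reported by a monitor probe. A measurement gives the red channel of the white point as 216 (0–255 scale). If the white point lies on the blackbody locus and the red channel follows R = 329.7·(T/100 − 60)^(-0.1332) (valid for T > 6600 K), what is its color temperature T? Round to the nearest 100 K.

(t − 60)^(-0.1332) = 216/329.7 = 0.65514.
t − 60 = 0.65514^(1/-0.1332) = 0.65514^(-7.508) = 23.926, so t = 83.926.
T = 100·t = 8393 K → 8400 K to the nearest 100 K.

8400 K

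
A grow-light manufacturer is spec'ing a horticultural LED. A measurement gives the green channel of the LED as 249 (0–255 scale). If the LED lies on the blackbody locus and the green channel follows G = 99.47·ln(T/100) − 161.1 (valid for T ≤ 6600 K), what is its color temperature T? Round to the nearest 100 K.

6200 K

ln t = (249 + 161.1) / 99.47 = 4.1229.
t = e^4.1229 = 61.735.
T = 100·t = 6174 K → 6200 K to the nearest 100 K.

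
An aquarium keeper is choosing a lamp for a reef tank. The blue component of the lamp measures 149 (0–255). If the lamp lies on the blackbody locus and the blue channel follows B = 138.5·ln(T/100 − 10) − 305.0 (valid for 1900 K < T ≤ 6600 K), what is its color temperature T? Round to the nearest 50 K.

3650 K

ln(t − 10) = (149 + 305.0) / 138.5 = 3.2780.
t − 10 = e^3.2780 = 26.522, so t = 36.522.
T = 100·t = 3652 K → 3650 K to the nearest 50 K.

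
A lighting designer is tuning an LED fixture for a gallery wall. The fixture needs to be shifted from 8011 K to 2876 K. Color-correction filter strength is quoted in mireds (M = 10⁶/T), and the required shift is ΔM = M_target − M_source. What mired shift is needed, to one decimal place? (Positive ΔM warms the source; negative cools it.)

+222.9 mireds

M_source = 10⁶/8011 = 124.828; M_target = 10⁶/2876 = 347.705.
ΔM = 347.705 − 124.828 = 222.877 → +222.9 mireds, a warming shift.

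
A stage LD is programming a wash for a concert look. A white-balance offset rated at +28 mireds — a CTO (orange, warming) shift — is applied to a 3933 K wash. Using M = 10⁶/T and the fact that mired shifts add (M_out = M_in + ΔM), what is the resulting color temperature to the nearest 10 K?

M_in = 10⁶/3933 = 254.26 mireds.
M_out = 254.26 + (+28) = 282.26 mireds.
T_out = 10⁶/282.26 = 3542.8 K → 3540 K.

3540 K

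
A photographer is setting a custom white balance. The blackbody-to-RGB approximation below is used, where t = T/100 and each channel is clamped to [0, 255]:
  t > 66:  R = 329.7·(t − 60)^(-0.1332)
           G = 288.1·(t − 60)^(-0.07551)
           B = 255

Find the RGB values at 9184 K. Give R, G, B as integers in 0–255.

R=208, G=222, B=255

t = 9184/100 = 91.84; the t > 66 branch applies.
R = 329.7·(91.84 − 60)^(-0.1332) = 329.7·31.84^(-0.1332) = 329.7·0.63067 = 207.933.
G = 288.1·(91.84 − 60)^(-0.07551) = 288.1·31.84^(-0.07551) = 288.1·0.77004 = 221.847.
B = 255 by definition for t > 66.
Rounded: (208, 222, 255).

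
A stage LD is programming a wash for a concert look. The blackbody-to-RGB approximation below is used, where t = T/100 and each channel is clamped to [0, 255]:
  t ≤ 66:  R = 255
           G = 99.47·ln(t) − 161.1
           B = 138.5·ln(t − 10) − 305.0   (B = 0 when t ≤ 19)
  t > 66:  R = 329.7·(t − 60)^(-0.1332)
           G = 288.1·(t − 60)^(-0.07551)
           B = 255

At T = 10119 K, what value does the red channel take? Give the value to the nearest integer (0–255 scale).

201

t = 10119/100 = 101.19; the t > 66 branch applies.
R = 329.7·(101.19 − 60)^(-0.1332) = 329.7·41.19^(-0.1332) = 329.7·0.60941 = 200.923.
Rounded: 201.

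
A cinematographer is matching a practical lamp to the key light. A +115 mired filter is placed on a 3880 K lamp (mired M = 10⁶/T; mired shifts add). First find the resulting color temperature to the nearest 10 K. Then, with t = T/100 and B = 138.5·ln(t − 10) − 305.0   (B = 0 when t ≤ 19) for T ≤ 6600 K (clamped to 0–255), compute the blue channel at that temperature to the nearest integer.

M_in = 10⁶/3880 = 257.73; M_out = 257.73 + (+115) = 372.73.
T_out = 10⁶/372.73 = 2682.9 K → 2680 K; t = 26.8.
B = 138.5·ln(26.8 − 10) − 305.0 = 138.5·ln 16.8 − 305.0 = 138.5·2.8214 − 305.0 = 85.761.
Rounded: 86.

86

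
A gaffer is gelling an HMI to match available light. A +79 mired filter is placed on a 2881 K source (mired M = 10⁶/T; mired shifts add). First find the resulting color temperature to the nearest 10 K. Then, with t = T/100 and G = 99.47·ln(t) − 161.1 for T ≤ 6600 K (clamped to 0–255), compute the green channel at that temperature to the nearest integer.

153

M_in = 10⁶/2881 = 347.10; M_out = 347.10 + (+79) = 426.10.
T_out = 10⁶/426.10 = 2346.9 K → 2350 K; t = 23.5.
G = 99.47·ln 23.5 − 161.1 = 99.47·3.1570 − 161.1 = 152.927.
Rounded: 153.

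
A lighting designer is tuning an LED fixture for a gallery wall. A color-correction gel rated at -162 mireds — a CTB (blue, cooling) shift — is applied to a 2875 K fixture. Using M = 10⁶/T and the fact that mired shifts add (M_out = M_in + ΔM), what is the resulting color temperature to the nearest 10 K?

M_in = 10⁶/2875 = 347.83 mireds.
M_out = 347.83 + (-162) = 185.83 mireds.
T_out = 10⁶/185.83 = 5381.4 K → 5380 K.

5380 K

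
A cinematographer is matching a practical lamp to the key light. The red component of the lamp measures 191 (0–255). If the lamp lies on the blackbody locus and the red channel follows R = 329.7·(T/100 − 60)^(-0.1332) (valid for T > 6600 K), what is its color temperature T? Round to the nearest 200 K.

12000 K

(t − 60)^(-0.1332) = 191/329.7 = 0.57931.
t − 60 = 0.57931^(1/-0.1332) = 0.57931^(-7.508) = 60.245, so t = 120.245.
T = 100·t = 12025 K → 12000 K to the nearest 200 K.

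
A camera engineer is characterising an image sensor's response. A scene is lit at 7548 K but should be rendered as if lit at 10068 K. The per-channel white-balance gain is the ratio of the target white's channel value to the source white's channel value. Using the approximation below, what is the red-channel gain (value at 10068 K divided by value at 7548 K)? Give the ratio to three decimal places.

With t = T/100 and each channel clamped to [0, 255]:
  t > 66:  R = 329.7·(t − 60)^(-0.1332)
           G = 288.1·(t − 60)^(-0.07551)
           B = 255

At 7548 K (t = 75.48):
  R = 329.7·(75.48 − 60)^(-0.1332) = 329.7·15.48^(-0.1332) = 329.7·0.69426 = 228.898.
At 10068 K (t = 100.68):
  R = 329.7·(100.68 − 60)^(-0.1332) = 329.7·40.68^(-0.1332) = 329.7·0.61042 = 201.256.
Gain = 201.256 / 228.898 = 0.8792 → 0.879.

0.879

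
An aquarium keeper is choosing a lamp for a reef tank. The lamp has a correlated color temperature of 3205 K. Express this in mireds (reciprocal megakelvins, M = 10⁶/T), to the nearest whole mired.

312 mireds

M = 10⁶ / 3205 = 312.012 → 312 mireds.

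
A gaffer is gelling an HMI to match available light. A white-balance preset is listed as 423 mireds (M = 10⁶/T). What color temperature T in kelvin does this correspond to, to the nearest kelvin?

T = 10⁶ / 423 = 2364.07 K → 2364 K.

2364 K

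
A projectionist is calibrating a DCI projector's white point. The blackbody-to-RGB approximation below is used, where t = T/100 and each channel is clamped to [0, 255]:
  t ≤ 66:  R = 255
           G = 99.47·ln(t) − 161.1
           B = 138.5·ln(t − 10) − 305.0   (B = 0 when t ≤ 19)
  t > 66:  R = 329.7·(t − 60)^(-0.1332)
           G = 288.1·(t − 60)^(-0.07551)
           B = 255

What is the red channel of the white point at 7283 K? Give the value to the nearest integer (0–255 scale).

t = 7283/100 = 72.83; the t > 66 branch applies.
R = 329.7·(72.83 − 60)^(-0.1332) = 329.7·12.83^(-0.1332) = 329.7·0.71184 = 234.695.
Rounded: 235.

235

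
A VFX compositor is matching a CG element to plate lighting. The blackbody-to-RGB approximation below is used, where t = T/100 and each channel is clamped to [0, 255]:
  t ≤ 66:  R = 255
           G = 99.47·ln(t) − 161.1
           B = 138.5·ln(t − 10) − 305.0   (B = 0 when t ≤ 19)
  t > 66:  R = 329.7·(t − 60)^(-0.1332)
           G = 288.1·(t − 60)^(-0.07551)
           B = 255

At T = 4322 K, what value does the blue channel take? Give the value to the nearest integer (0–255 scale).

180

t = 4322/100 = 43.22; the t ≤ 66 branch applies.
B = 138.5·ln(43.22 − 10) − 305.0 = 138.5·ln 33.22 − 305.0 = 138.5·3.5032 − 305.0 = 180.187.
Rounded: 180.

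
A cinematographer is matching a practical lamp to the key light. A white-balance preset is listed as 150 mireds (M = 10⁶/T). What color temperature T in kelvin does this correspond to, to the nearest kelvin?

6667 K

T = 10⁶ / 150 = 6666.67 K → 6667 K.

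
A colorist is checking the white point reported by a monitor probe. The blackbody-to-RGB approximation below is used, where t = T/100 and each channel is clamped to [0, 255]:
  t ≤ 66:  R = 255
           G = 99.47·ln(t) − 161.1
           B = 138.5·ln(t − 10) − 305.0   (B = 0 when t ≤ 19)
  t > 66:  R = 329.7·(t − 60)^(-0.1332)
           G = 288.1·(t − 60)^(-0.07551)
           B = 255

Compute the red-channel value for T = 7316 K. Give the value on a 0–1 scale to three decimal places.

t = 7316/100 = 73.16; the t > 66 branch applies.
R = 329.7·(73.16 − 60)^(-0.1332) = 329.7·13.16^(-0.1332) = 329.7·0.70944 = 233.902.
On a 0–1 scale: 233.902/255 = 0.9173 → 0.917.

0.917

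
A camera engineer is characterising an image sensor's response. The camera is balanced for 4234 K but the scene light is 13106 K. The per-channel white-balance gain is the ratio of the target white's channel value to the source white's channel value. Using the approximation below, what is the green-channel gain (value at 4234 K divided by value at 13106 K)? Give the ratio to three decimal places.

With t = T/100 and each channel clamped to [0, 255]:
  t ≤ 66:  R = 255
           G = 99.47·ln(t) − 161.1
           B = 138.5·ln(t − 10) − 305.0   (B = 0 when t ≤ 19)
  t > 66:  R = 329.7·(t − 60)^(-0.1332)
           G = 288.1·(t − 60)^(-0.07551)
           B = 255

At 13106 K (t = 131.06):
  G = 288.1·(131.06 − 60)^(-0.07551) = 288.1·71.06^(-0.07551) = 288.1·0.72474 = 208.798.
At 4234 K (t = 42.34):
  G = 99.47·ln 42.34 − 161.1 = 99.47·3.7457 − 161.1 = 211.488.
Gain = 211.488 / 208.798 = 1.0129 → 1.013.

1.013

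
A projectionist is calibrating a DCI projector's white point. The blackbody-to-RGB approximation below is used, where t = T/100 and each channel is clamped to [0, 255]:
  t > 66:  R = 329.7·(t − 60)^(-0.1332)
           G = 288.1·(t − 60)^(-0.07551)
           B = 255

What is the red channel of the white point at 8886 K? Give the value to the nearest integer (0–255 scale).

211

t = 8886/100 = 88.86; the t > 66 branch applies.
R = 329.7·(88.86 − 60)^(-0.1332) = 329.7·28.86^(-0.1332) = 329.7·0.63898 = 210.672.
Rounded: 211.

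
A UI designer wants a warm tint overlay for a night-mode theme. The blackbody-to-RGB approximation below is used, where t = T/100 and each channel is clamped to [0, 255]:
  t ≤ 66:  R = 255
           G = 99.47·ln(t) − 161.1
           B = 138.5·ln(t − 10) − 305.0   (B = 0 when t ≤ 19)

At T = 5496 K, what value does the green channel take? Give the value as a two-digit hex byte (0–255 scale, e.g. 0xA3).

t = 5496/100 = 54.96; the t ≤ 66 branch applies.
G = 99.47·ln 54.96 − 161.1 = 99.47·4.0066 − 161.1 = 237.437.
Rounded: 237; in hex, 0xED.

0xED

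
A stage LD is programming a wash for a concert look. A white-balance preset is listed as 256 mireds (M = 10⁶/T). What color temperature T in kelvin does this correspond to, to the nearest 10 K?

T = 10⁶ / 256 = 3906.25 K → 3910 K.

3910 K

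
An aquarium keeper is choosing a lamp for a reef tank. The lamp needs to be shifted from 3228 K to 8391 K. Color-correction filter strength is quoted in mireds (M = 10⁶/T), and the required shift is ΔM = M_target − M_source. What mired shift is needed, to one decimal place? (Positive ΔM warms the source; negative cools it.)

-190.6 mireds

M_source = 10⁶/3228 = 309.789; M_target = 10⁶/8391 = 119.175.
ΔM = 119.175 − 309.789 = -190.614 → -190.6 mireds, a cooling shift.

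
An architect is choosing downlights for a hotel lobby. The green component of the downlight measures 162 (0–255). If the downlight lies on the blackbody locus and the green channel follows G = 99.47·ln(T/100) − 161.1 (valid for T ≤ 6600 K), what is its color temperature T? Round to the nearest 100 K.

ln t = (162 + 161.1) / 99.47 = 3.2482.
t = e^3.2482 = 25.744.
T = 100·t = 2574 K → 2600 K to the nearest 100 K.

2600 K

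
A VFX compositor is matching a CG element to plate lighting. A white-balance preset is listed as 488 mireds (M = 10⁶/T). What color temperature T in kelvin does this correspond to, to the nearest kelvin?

2049 K

T = 10⁶ / 488 = 2049.18 K → 2049 K.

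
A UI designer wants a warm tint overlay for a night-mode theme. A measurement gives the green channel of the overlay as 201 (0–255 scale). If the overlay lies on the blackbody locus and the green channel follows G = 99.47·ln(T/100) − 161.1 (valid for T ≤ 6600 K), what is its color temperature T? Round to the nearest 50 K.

3800 K

ln t = (201 + 161.1) / 99.47 = 3.6403.
t = e^3.6403 = 38.103.
T = 100·t = 3810 K → 3800 K to the nearest 50 K.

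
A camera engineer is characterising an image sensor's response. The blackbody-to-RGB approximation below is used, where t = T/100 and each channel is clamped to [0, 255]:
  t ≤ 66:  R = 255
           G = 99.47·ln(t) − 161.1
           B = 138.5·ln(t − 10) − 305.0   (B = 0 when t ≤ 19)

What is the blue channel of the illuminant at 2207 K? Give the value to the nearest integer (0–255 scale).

t = 2207/100 = 22.07; the t ≤ 66 branch applies.
B = 138.5·ln(22.07 − 10) − 305.0 = 138.5·ln 12.07 − 305.0 = 138.5·2.4907 − 305.0 = 39.965.
Rounded: 40.

40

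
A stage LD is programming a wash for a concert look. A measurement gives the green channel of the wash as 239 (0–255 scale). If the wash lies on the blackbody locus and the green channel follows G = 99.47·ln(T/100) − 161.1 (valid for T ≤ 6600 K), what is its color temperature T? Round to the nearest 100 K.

5600 K

ln t = (239 + 161.1) / 99.47 = 4.0223.
t = e^4.0223 = 55.830.
T = 100·t = 5583 K → 5600 K to the nearest 100 K.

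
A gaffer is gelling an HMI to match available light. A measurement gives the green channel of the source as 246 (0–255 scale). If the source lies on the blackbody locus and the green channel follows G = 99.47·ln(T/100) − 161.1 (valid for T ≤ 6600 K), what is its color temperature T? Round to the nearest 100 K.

6000 K

ln t = (246 + 161.1) / 99.47 = 4.0927.
t = e^4.0927 = 59.901.
T = 100·t = 5990 K → 6000 K to the nearest 100 K.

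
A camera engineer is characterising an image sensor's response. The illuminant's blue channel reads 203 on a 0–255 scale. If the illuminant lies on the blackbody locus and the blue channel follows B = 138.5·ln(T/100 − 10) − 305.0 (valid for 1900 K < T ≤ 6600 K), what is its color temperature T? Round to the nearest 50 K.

ln(t − 10) = (203 + 305.0) / 138.5 = 3.6679.
t − 10 = e^3.6679 = 39.168, so t = 49.168.
T = 100·t = 4917 K → 4900 K to the nearest 50 K.

4900 K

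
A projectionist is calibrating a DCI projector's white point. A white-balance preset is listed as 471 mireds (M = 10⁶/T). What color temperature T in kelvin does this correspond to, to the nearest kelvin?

2123 K

T = 10⁶ / 471 = 2123.14 K → 2123 K.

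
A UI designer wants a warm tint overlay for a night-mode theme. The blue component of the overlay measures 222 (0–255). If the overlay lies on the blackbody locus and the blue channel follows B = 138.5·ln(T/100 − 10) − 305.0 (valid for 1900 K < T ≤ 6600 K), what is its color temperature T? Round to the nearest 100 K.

5500 K

ln(t − 10) = (222 + 305.0) / 138.5 = 3.8051.
t − 10 = e^3.8051 = 44.928, so t = 54.928.
T = 100·t = 5493 K → 5500 K to the nearest 100 K.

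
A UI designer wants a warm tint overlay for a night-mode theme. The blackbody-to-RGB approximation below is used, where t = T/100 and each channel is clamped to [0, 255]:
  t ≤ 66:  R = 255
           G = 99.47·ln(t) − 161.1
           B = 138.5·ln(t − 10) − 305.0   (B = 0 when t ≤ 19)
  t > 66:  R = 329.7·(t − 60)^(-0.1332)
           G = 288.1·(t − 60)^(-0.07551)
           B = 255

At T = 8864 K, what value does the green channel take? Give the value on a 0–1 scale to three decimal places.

0.877

t = 8864/100 = 88.64; the t > 66 branch applies.
G = 288.1·(88.64 − 60)^(-0.07551) = 288.1·28.64^(-0.07551) = 288.1·0.77622 = 223.629.
On a 0–1 scale: 223.629/255 = 0.8770 → 0.877.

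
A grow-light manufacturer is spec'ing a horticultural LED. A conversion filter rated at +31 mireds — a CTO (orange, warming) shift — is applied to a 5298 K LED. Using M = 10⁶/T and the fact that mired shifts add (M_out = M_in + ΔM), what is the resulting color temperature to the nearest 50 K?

M_in = 10⁶/5298 = 188.75 mireds.
M_out = 188.75 + (+31) = 219.75 mireds.
T_out = 10⁶/219.75 = 4550.6 K → 4550 K.

4550 K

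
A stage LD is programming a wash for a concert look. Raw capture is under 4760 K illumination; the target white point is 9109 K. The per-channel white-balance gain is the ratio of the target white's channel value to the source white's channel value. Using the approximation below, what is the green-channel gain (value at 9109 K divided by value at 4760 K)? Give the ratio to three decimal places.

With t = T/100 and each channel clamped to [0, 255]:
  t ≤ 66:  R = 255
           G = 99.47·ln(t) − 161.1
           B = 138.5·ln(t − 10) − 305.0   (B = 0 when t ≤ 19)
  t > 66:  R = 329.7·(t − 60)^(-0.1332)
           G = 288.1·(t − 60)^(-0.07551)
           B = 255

0.996

At 4760 K (t = 47.6):
  G = 99.47·ln 47.6 − 161.1 = 99.47·3.8628 − 161.1 = 223.136.
At 9109 K (t = 91.09):
  G = 288.1·(91.09 − 60)^(-0.07551) = 288.1·31.09^(-0.07551) = 288.1·0.77142 = 222.247.
Gain = 222.247 / 223.136 = 0.9960 → 0.996.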